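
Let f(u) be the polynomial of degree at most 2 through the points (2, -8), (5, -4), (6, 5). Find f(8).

69/2

Evaluate each Lagrange basis at u = 8:
L_0(8) = (3)·(2)/[(-3)·(-4)] = 1/2
L_1(8) = (6)·(2)/[(3)·(-1)] = -4
L_2(8) = (6)·(3)/[(4)·(1)] = 9/2
Sum: (-8)·(1/2) + (-4)·(-4) + 5·(9/2) = 69/2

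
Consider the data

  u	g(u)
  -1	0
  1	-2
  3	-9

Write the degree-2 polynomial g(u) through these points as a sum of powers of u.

Newton's divided differences:
g[-1,1] = (-2 - 0) / (1 - (-1)) = -1
g[1,3] = (-9 - (-2)) / (3 - 1) = -7/2
g[-1,1,3] = (-7/2 - (-1)) / (3 - (-1)) = -5/8
g(u) = (-1)·(u + 1) + (-5/8)·(u + 1)(u - 1)
Expanding: g(u) = -(5/8)u^2 - u - 3/8

g(u) = -(5/8)u^2 - u - 3/8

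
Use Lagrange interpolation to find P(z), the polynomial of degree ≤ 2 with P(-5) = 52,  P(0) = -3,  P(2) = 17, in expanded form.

P(z) = 3z^2 + 4z - 3

Build the Lagrange basis polynomials:
L_0(z) = z(z - 2) / [35] = (1/35)z^2 - (2/35)z
L_1(z) = (z + 5)(z - 2) / [-10] = -(1/10)z^2 - (3/10)z + 1
L_2(z) = (z + 5)z / [14] = (1/14)z^2 + (5/14)z
P(z) = 52·L_0 + (-3)·L_1 + 17·L_2
  52·L_0(z) = (52/35)z^2 - (104/35)z
  (-3)·L_1(z) = (3/10)z^2 + (9/10)z - 3
  17·L_2(z) = (17/14)z^2 + (85/14)z
Adding term by term: 3z^2 + 4z - 3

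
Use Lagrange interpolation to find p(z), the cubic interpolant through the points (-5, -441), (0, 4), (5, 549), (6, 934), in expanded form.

Build the Lagrange basis polynomials:
L_0(z) = z(z - 5)(z - 6) / [-550] = -(1/550)z^3 + (1/50)z^2 - (3/55)z
L_1(z) = (z + 5)(z - 5)(z - 6) / [150] = (1/150)z^3 - (1/25)z^2 - (1/6)z + 1
L_2(z) = (z + 5)z(z - 6) / [-50] = -(1/50)z^3 + (1/50)z^2 + (3/5)z
L_3(z) = (z + 5)z(z - 5) / [66] = (1/66)z^3 - (25/66)z
p(z) = (-441)·L_0 + 4·L_1 + 549·L_2 + 934·L_3
  (-441)·L_0(z) = (441/550)z^3 - (441/50)z^2 + (1323/55)z
  4·L_1(z) = (2/75)z^3 - (4/25)z^2 - (2/3)z + 4
  549·L_2(z) = -(549/50)z^3 + (549/50)z^2 + (1647/5)z
  934·L_3(z) = (467/33)z^3 - (11675/33)z
Adding term by term: 4z^3 + 2z^2 - z + 4

p(z) = 4z^3 + 2z^2 - z + 4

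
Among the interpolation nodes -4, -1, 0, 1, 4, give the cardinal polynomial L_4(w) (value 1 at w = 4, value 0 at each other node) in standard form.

L_4(w) = (1/480)w^4 + (1/120)w^3 - (1/480)w^2 - (1/120)w

L_4(w) = (w + 4)(w + 1)w(w - 1) / [(8)·(5)·(4)·(3)]
       = (w^4 + 4w^3 - w^2 - 4w) / (480)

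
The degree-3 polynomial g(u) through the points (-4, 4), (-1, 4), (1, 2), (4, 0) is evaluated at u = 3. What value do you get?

4/15

Using Newton's divided-difference form:
g[-4,-1] = (4 - 4) / (-1 - (-4)) = 0
g[-1,1] = (2 - 4) / (1 - (-1)) = -1
g[1,4] = (0 - 2) / (4 - 1) = -2/3
g[-4,-1,1] = (-1 - 0) / (1 - (-4)) = -1/5
g[-1,1,4] = (-2/3 - (-1)) / (4 - (-1)) = 1/15
g[-4,-1,1,4] = (1/15 - (-1/5)) / (4 - (-4)) = 1/30
g(3) = 4 + 0·(7) + (-1/5)·(7)·(4) + (1/30)·(7)·(4)·(2) = 4/15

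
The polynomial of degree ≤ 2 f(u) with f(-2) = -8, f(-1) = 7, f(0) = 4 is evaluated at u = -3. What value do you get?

-41

Using Newton's divided-difference form:
f[-2,-1] = (7 - (-8)) / (-1 - (-2)) = 15
f[-1,0] = (4 - 7) / (0 - (-1)) = -3
f[-2,-1,0] = (-3 - 15) / (0 - (-2)) = -9
f(-3) = -8 + 15·(-1) + (-9)·(-1)·(-2) = -41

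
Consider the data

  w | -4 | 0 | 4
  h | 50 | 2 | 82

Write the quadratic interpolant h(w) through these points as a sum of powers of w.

Newton's divided differences:
h[-4,0] = (2 - 50) / (0 - (-4)) = -12
h[0,4] = (82 - 2) / (4 - 0) = 20
h[-4,0,4] = (20 - (-12)) / (4 - (-4)) = 4
h(w) = 50 + (-12)·(w + 4) + 4·(w + 4)w
Expanding: h(w) = 4w^2 + 4w + 2

h(w) = 4w^2 + 4w + 2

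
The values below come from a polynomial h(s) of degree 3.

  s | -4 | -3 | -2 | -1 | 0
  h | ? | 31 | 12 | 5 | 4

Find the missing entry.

68

The 4 known values determine h uniquely (degree ≤ 3).
L_0(-4) = (-2)·(-3)·(-4)/[(-1)·(-2)·(-3)] = 4
L_1(-4) = (-1)·(-3)·(-4)/[(1)·(-1)·(-2)] = -6
L_2(-4) = (-1)·(-2)·(-4)/[(2)·(1)·(-1)] = 4
L_3(-4) = (-1)·(-2)·(-3)/[(3)·(2)·(1)] = -1
Sum: 31·(4) + 12·(-6) + 5·(4) + 4·(-1) = 68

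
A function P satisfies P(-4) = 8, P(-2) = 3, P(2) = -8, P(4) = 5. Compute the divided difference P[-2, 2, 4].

37/24

P[-2,2] = (-8 - 3) / (2 - (-2)) = -11/4
P[2,4] = (5 - (-8)) / (4 - 2) = 13/2
P[-2,2,4] = (13/2 - (-11/4)) / (4 - (-2)) = 37/24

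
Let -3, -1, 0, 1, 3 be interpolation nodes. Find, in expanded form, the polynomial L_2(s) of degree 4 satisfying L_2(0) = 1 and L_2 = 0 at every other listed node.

L_2(s) = (1/9)s^4 - (10/9)s^2 + 1

L_2(s) = (s + 3)(s + 1)(s - 1)(s - 3) / [(3)·(1)·(-1)·(-3)]
       = (s^4 - 10s^2 + 9) / (9)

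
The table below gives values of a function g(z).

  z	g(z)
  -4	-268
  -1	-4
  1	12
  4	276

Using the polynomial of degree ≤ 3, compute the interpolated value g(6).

892

L_0(6) = (7)·(5)·(2)/[(-3)·(-5)·(-8)] = -7/12
L_1(6) = (10)·(5)·(2)/[(3)·(-2)·(-5)] = 10/3
L_2(6) = (10)·(7)·(2)/[(5)·(2)·(-3)] = -14/3
L_3(6) = (10)·(7)·(5)/[(8)·(5)·(3)] = 35/12
Sum: (-268)·(-7/12) + (-4)·(10/3) + 12·(-14/3) + 276·(35/12) = 892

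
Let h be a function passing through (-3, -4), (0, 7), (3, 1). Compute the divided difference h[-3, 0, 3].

h[-3,0] = (7 - (-4)) / (0 - (-3)) = 11/3
h[0,3] = (1 - 7) / (3 - 0) = -2
h[-3,0,3] = (-2 - 11/3) / (3 - (-3)) = -17/18

-17/18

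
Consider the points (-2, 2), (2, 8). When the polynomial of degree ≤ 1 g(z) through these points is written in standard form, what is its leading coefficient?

The leading coefficient equals the top divided difference g[-2,2].
g[-2,2] = (8 - 2) / (2 - (-2)) = 3/2

3/2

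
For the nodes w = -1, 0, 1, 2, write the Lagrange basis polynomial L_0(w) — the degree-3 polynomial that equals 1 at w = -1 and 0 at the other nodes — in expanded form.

L_0(w) = w(w - 1)(w - 2) / [(-1)·(-2)·(-3)]
       = (w^3 - 3w^2 + 2w) / (-6)

L_0(w) = -(1/6)w^3 + (1/2)w^2 - (1/3)w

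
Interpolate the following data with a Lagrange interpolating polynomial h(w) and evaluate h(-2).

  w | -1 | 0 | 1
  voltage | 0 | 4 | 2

Evaluate each Lagrange basis at w = -2:
L_0(-2) = (-2)·(-3)/[(-1)·(-2)] = 3
L_1(-2) = (-1)·(-3)/[(1)·(-1)] = -3
L_2(-2) = (-1)·(-2)/[(2)·(1)] = 1
Sum: 0 + 4·(-3) + 2·(1) = -10

-10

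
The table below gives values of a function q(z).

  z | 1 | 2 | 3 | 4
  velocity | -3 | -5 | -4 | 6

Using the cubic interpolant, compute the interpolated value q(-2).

-39

L_0(-2) = (-4)·(-5)·(-6)/[(-1)·(-2)·(-3)] = 20
L_1(-2) = (-3)·(-5)·(-6)/[(1)·(-1)·(-2)] = -45
L_2(-2) = (-3)·(-4)·(-6)/[(2)·(1)·(-1)] = 36
L_3(-2) = (-3)·(-4)·(-5)/[(3)·(2)·(1)] = -10
Sum: (-3)·(20) + (-5)·(-45) + (-4)·(36) + 6·(-10) = -39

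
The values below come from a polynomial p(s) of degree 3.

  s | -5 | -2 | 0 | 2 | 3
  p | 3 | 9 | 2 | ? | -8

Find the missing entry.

-88/15

The 4 known values determine p uniquely (degree ≤ 3).
L_0(2) = (4)·(2)·(-1)/[(-3)·(-5)·(-8)] = 1/15
L_1(2) = (7)·(2)·(-1)/[(3)·(-2)·(-5)] = -7/15
L_2(2) = (7)·(4)·(-1)/[(5)·(2)·(-3)] = 14/15
L_3(2) = (7)·(4)·(2)/[(8)·(5)·(3)] = 7/15
Sum: 3·(1/15) + 9·(-7/15) + 2·(14/15) + (-8)·(7/15) = -88/15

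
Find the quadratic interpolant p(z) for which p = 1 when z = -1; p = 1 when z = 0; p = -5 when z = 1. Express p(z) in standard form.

L_0(z) = z(z - 1) / [2] = (1/2)z^2 - (1/2)z
L_1(z) = (z + 1)(z - 1) / [-1] = -z^2 + 1
L_2(z) = (z + 1)z / [2] = (1/2)z^2 + (1/2)z
p(z) = 1·L_0 + 1·L_1 + (-5)·L_2
  1·L_0(z) = (1/2)z^2 - (1/2)z
  1·L_1(z) = -z^2 + 1
  (-5)·L_2(z) = -(5/2)z^2 - (5/2)z
Adding term by term: -3z^2 - 3z + 1

p(z) = -3z^2 - 3z + 1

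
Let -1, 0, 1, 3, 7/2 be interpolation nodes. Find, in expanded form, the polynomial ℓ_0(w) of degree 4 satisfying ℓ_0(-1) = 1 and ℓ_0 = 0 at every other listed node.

ℓ_0(w) = w(w - 1)(w - 3)(w - 7/2) / [(-1)·(-2)·(-4)·(-9/2)]
       = (w^4 - (15/2)w^3 + 17w^2 - (21/2)w) / (36)

ℓ_0(w) = (1/36)w^4 - (5/24)w^3 + (17/36)w^2 - (7/24)w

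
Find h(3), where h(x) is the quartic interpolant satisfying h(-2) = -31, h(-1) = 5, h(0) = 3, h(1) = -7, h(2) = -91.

-411

Using Newton's divided-difference form:
h[-2,-1] = (5 - (-31)) / (-1 - (-2)) = 36
h[-1,0] = (3 - 5) / (0 - (-1)) = -2
h[0,1] = (-7 - 3) / (1 - 0) = -10
h[1,2] = (-91 - (-7)) / (2 - 1) = -84
h[-2,-1,0] = (-2 - 36) / (0 - (-2)) = -19
h[-1,0,1] = (-10 - (-2)) / (1 - (-1)) = -4
h[0,1,2] = (-84 - (-10)) / (2 - 0) = -37
h[-2,-1,0,1] = (-4 - (-19)) / (1 - (-2)) = 5
h[-1,0,1,2] = (-37 - (-4)) / (2 - (-1)) = -11
h[-2,-1,0,1,2] = (-11 - 5) / (2 - (-2)) = -4
h(3) = -31 + 36·(5) + (-19)·(5)·(4) + 5·(5)·(4)·(3) + (-4)·(5)·(4)·(3)·(2) = -411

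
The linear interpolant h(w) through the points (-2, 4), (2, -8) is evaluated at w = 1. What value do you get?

-5

L_0(1) = (-1)/[(-4)] = 1/4
L_1(1) = (3)/[(4)] = 3/4
Sum: 4·(1/4) + (-8)·(3/4) = -5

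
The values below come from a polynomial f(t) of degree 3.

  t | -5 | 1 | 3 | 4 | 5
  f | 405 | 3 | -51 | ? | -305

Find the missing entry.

The 4 known values determine f uniquely (degree ≤ 3).
Evaluate each Lagrange basis at t = 4:
L_0(4) = (3)·(1)·(-1)/[(-6)·(-8)·(-10)] = 1/160
L_1(4) = (9)·(1)·(-1)/[(6)·(-2)·(-4)] = -3/16
L_2(4) = (9)·(3)·(-1)/[(8)·(2)·(-2)] = 27/32
L_3(4) = (9)·(3)·(1)/[(10)·(4)·(2)] = 27/80
Sum: 405·(1/160) + 3·(-3/16) + (-51)·(27/32) + (-305)·(27/80) = -144

-144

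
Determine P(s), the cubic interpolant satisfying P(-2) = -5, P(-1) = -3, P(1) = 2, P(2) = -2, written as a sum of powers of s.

Build the Lagrange basis polynomials:
L_0(s) = (s + 1)(s - 1)(s - 2) / [-12] = -(1/12)s^3 + (1/6)s^2 + (1/12)s - 1/6
L_1(s) = (s + 2)(s - 1)(s - 2) / [6] = (1/6)s^3 - (1/6)s^2 - (2/3)s + 2/3
L_2(s) = (s + 2)(s + 1)(s - 2) / [-6] = -(1/6)s^3 - (1/6)s^2 + (2/3)s + 2/3
L_3(s) = (s + 2)(s + 1)(s - 1) / [12] = (1/12)s^3 + (1/6)s^2 - (1/12)s - 1/6
P(s) = (-5)·L_0 + (-3)·L_1 + 2·L_2 + (-2)·L_3
  (-5)·L_0(s) = (5/12)s^3 - (5/6)s^2 - (5/12)s + 5/6
  (-3)·L_1(s) = -(1/2)s^3 + (1/2)s^2 + 2s - 2
  2·L_2(s) = -(1/3)s^3 - (1/3)s^2 + (4/3)s + 4/3
  (-2)·L_3(s) = -(1/6)s^3 - (1/3)s^2 + (1/6)s + 1/3
Adding term by term: -(7/12)s^3 - s^2 + (37/12)s + 1/2

P(s) = -(7/12)s^3 - s^2 + (37/12)s + 1/2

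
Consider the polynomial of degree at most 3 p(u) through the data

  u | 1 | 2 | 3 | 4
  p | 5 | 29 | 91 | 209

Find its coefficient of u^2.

1

L_0(u) = (u - 2)(u - 3)(u - 4) / [-6] = -(1/6)u^3 + (3/2)u^2 - (13/3)u + 4
L_1(u) = (u - 1)(u - 3)(u - 4) / [2] = (1/2)u^3 - 4u^2 + (19/2)u - 6
L_2(u) = (u - 1)(u - 2)(u - 4) / [-2] = -(1/2)u^3 + (7/2)u^2 - 7u + 4
L_3(u) = (u - 1)(u - 2)(u - 3) / [6] = (1/6)u^3 - u^2 + (11/6)u - 1
p(u) = 5·L_0 + 29·L_1 + 91·L_2 + 209·L_3
Only the coefficient of u^2 is needed; take it from each L_i and combine:
5·(3/2) + 29·(-4) + 91·(7/2) + 209·(-1) = 1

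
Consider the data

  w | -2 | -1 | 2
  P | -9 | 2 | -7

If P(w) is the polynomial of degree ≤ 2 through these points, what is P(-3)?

-27

Evaluate each Lagrange basis at w = -3:
L_0(-3) = (-2)·(-5)/[(-1)·(-4)] = 5/2
L_1(-3) = (-1)·(-5)/[(1)·(-3)] = -5/3
L_2(-3) = (-1)·(-2)/[(4)·(3)] = 1/6
Sum: (-9)·(5/2) + 2·(-5/3) + (-7)·(1/6) = -27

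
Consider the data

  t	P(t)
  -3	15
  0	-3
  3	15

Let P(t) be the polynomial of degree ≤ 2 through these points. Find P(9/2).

75/2

Evaluate each Lagrange basis at t = 9/2:
L_0(9/2) = (9/2)·(3/2)/[(-3)·(-6)] = 3/8
L_1(9/2) = (15/2)·(3/2)/[(3)·(-3)] = -5/4
L_2(9/2) = (15/2)·(9/2)/[(6)·(3)] = 15/8
Sum: 15·(3/8) + (-3)·(-5/4) + 15·(15/8) = 75/2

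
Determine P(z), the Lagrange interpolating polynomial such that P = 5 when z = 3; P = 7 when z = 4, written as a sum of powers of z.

P(z) = 2z - 1

L_0(z) = (z - 4) / [-1] = -z + 4
L_1(z) = (z - 3) / [1] = z - 3
P(z) = 5·L_0 + 7·L_1
  5·L_0(z) = -5z + 20
  7·L_1(z) = 7z - 21
Adding term by term: 2z - 1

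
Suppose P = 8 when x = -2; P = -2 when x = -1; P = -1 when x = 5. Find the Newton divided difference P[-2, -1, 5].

61/42

P[-2,-1] = (-2 - 8) / (-1 - (-2)) = -10
P[-1,5] = (-1 - (-2)) / (5 - (-1)) = 1/6
P[-2,-1,5] = (1/6 - (-10)) / (5 - (-2)) = 61/42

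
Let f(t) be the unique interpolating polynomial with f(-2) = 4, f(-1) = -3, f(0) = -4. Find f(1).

Using Newton's divided-difference form:
f[-2,-1] = (-3 - 4) / (-1 - (-2)) = -7
f[-1,0] = (-4 - (-3)) / (0 - (-1)) = -1
f[-2,-1,0] = (-1 - (-7)) / (0 - (-2)) = 3
f(1) = 4 + (-7)·(3) + 3·(3)·(2) = 1

1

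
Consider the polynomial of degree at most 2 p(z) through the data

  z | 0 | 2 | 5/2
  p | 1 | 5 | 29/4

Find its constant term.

Build the Lagrange basis polynomials:
L_0(z) = (z - 2)(z - 5/2) / [5] = (1/5)z^2 - (9/10)z + 1
L_1(z) = z(z - 5/2) / [-1] = -z^2 + (5/2)z
L_2(z) = z(z - 2) / [5/4] = (4/5)z^2 - (8/5)z
p(z) = 1·L_0 + 5·L_1 + (29/4)·L_2
Only the constant term is needed; take it from each L_i and combine:
1·(1) + 5·(0) + (29/4)·(0) = 1

1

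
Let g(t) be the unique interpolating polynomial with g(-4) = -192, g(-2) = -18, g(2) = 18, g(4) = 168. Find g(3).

Using Newton's divided-difference form:
g[-4,-2] = (-18 - (-192)) / (-2 - (-4)) = 87
g[-2,2] = (18 - (-18)) / (2 - (-2)) = 9
g[2,4] = (168 - 18) / (4 - 2) = 75
g[-4,-2,2] = (9 - 87) / (2 - (-4)) = -13
g[-2,2,4] = (75 - 9) / (4 - (-2)) = 11
g[-4,-2,2,4] = (11 - (-13)) / (4 - (-4)) = 3
g(3) = -192 + 87·(7) + (-13)·(7)·(5) + 3·(7)·(5)·(1) = 67

67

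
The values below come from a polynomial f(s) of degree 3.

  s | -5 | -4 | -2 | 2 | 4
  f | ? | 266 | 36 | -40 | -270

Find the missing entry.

The 4 known values determine f uniquely (degree ≤ 3).
Evaluate each Lagrange basis at s = -5:
L_0(-5) = (-3)·(-7)·(-9)/[(-2)·(-6)·(-8)] = 63/32
L_1(-5) = (-1)·(-7)·(-9)/[(2)·(-4)·(-6)] = -21/16
L_2(-5) = (-1)·(-3)·(-9)/[(6)·(4)·(-2)] = 9/16
L_3(-5) = (-1)·(-3)·(-7)/[(8)·(6)·(2)] = -7/32
Sum: 266·(63/32) + 36·(-21/16) + (-40)·(9/16) + (-270)·(-7/32) = 513

513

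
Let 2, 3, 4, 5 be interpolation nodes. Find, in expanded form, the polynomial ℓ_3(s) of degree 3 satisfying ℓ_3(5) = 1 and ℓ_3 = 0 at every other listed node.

ℓ_3(s) = (1/6)s^3 - (3/2)s^2 + (13/3)s - 4

ℓ_3(s) = (s - 2)(s - 3)(s - 4) / [(3)·(2)·(1)]
       = (s^3 - 9s^2 + 26s - 24) / (6)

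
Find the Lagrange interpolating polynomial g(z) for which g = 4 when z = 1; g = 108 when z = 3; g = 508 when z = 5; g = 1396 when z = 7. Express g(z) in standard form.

Build the Lagrange basis polynomials:
L_0(z) = (z - 3)(z - 5)(z - 7) / [-48] = -(1/48)z^3 + (5/16)z^2 - (71/48)z + 35/16
L_1(z) = (z - 1)(z - 5)(z - 7) / [16] = (1/16)z^3 - (13/16)z^2 + (47/16)z - 35/16
L_2(z) = (z - 1)(z - 3)(z - 7) / [-16] = -(1/16)z^3 + (11/16)z^2 - (31/16)z + 21/16
L_3(z) = (z - 1)(z - 3)(z - 5) / [48] = (1/48)z^3 - (3/16)z^2 + (23/48)z - 5/16
g(z) = 4·L_0 + 108·L_1 + 508·L_2 + 1396·L_3
  4·L_0(z) = -(1/12)z^3 + (5/4)z^2 - (71/12)z + 35/4
  108·L_1(z) = (27/4)z^3 - (351/4)z^2 + (1269/4)z - 945/4
  508·L_2(z) = -(127/4)z^3 + (1397/4)z^2 - (3937/4)z + 2667/4
  1396·L_3(z) = (349/12)z^3 - (1047/4)z^2 + (8027/12)z - 1745/4
Adding term by term: 4z^3 + z^2 - 4z + 3

g(z) = 4z^3 + z^2 - 4z + 3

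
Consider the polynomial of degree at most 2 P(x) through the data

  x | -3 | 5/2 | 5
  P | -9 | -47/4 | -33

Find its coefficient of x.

-1

Build the Lagrange basis polynomials:
L_0(x) = (x - 5/2)(x - 5) / [44] = (1/44)x^2 - (15/88)x + 25/88
L_1(x) = (x + 3)(x - 5) / [-55/4] = -(4/55)x^2 + (8/55)x + 12/11
L_2(x) = (x + 3)(x - 5/2) / [20] = (1/20)x^2 + (1/40)x - 3/8
P(x) = (-9)·L_0 + (-47/4)·L_1 + (-33)·L_2
Only the coefficient of x is needed; take it from each L_i and combine:
(-9)·(-15/88) + (-47/4)·(8/55) + (-33)·(1/40) = -1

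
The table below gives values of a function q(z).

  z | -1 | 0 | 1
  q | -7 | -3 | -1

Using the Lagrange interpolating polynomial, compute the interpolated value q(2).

-1

Evaluate each Lagrange basis at z = 2:
L_0(2) = (2)·(1)/[(-1)·(-2)] = 1
L_1(2) = (3)·(1)/[(1)·(-1)] = -3
L_2(2) = (3)·(2)/[(2)·(1)] = 3
Sum: (-7)·(1) + (-3)·(-3) + (-1)·(3) = -1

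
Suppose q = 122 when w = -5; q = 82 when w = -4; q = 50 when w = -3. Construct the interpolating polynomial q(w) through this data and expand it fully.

L_0(w) = (w + 4)(w + 3) / [2] = (1/2)w^2 + (7/2)w + 6
L_1(w) = (w + 5)(w + 3) / [-1] = -w^2 - 8w - 15
L_2(w) = (w + 5)(w + 4) / [2] = (1/2)w^2 + (9/2)w + 10
q(w) = 122·L_0 + 82·L_1 + 50·L_2
  122·L_0(w) = 61w^2 + 427w + 732
  82·L_1(w) = -82w^2 - 656w - 1230
  50·L_2(w) = 25w^2 + 225w + 500
Adding term by term: 4w^2 - 4w + 2

q(w) = 4w^2 - 4w + 2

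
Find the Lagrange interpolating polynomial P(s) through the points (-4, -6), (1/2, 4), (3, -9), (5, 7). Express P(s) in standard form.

P(s) = (1258/2835)s^3 - (2377/2835)s^2 - (19946/2835)s + 1450/189

L_0(s) = (s - 1/2)(s - 3)(s - 5) / [-567/2] = -(2/567)s^3 + (17/567)s^2 - (38/567)s + 5/189
L_1(s) = (s + 4)(s - 3)(s - 5) / [405/8] = (8/405)s^3 - (32/405)s^2 - (136/405)s + 32/27
L_2(s) = (s + 4)(s - 1/2)(s - 5) / [-35] = -(1/35)s^3 + (3/70)s^2 + (39/70)s - 2/7
L_3(s) = (s + 4)(s - 1/2)(s - 3) / [81] = (1/81)s^3 + (1/162)s^2 - (25/162)s + 2/27
P(s) = (-6)·L_0 + 4·L_1 + (-9)·L_2 + 7·L_3
  (-6)·L_0(s) = (4/189)s^3 - (34/189)s^2 + (76/189)s - 10/63
  4·L_1(s) = (32/405)s^3 - (128/405)s^2 - (544/405)s + 128/27
  (-9)·L_2(s) = (9/35)s^3 - (27/70)s^2 - (351/70)s + 18/7
  7·L_3(s) = (7/81)s^3 + (7/162)s^2 - (175/162)s + 14/27
Adding term by term: (1258/2835)s^3 - (2377/2835)s^2 - (19946/2835)s + 1450/189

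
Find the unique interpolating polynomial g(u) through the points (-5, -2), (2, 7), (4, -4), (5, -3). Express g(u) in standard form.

g(u) = (92/315)u^3 - (659/630)u^2 - (4663/630)u + 1490/63

L_0(u) = (u - 2)(u - 4)(u - 5) / [-630] = -(1/630)u^3 + (11/630)u^2 - (19/315)u + 4/63
L_1(u) = (u + 5)(u - 4)(u - 5) / [42] = (1/42)u^3 - (2/21)u^2 - (25/42)u + 50/21
L_2(u) = (u + 5)(u - 2)(u - 5) / [-18] = -(1/18)u^3 + (1/9)u^2 + (25/18)u - 25/9
L_3(u) = (u + 5)(u - 2)(u - 4) / [30] = (1/30)u^3 - (1/30)u^2 - (11/15)u + 4/3
g(u) = (-2)·L_0 + 7·L_1 + (-4)·L_2 + (-3)·L_3
  (-2)·L_0(u) = (1/315)u^3 - (11/315)u^2 + (38/315)u - 8/63
  7·L_1(u) = (1/6)u^3 - (2/3)u^2 - (25/6)u + 50/3
  (-4)·L_2(u) = (2/9)u^3 - (4/9)u^2 - (50/9)u + 100/9
  (-3)·L_3(u) = -(1/10)u^3 + (1/10)u^2 + (11/5)u - 4
Adding term by term: (92/315)u^3 - (659/630)u^2 - (4663/630)u + 1490/63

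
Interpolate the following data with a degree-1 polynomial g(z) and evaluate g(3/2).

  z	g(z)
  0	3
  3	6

9/2

L_0(3/2) = (-3/2)/[(-3)] = 1/2
L_1(3/2) = (3/2)/[(3)] = 1/2
Sum: 3·(1/2) + 6·(1/2) = 9/2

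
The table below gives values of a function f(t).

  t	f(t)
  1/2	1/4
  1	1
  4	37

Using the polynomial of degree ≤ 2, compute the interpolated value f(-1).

L_0(-1) = (-2)·(-5)/[(-1/2)·(-7/2)] = 40/7
L_1(-1) = (-3/2)·(-5)/[(1/2)·(-3)] = -5
L_2(-1) = (-3/2)·(-2)/[(7/2)·(3)] = 2/7
Sum: 1/4·(40/7) + 1·(-5) + 37·(2/7) = 7

7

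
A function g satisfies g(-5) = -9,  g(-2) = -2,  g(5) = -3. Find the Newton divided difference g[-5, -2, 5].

-26/105

g[-5,-2] = (-2 - (-9)) / (-2 - (-5)) = 7/3
g[-2,5] = (-3 - (-2)) / (5 - (-2)) = -1/7
g[-5,-2,5] = (-1/7 - 7/3) / (5 - (-5)) = -26/105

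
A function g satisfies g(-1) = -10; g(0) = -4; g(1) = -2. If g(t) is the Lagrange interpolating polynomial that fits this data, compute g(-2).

-20

Evaluate each Lagrange basis at t = -2:
L_0(-2) = (-2)·(-3)/[(-1)·(-2)] = 3
L_1(-2) = (-1)·(-3)/[(1)·(-1)] = -3
L_2(-2) = (-1)·(-2)/[(2)·(1)] = 1
Sum: (-10)·(3) + (-4)·(-3) + (-2)·(1) = -20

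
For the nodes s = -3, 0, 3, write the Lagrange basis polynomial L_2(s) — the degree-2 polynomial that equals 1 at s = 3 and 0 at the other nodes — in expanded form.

L_2(s) = (s + 3)s / [(6)·(3)]
       = (s^2 + 3s) / (18)

L_2(s) = (1/18)s^2 + (1/6)s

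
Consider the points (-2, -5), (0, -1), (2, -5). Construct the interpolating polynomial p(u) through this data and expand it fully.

Build the Lagrange basis polynomials:
L_0(u) = u(u - 2) / [8] = (1/8)u^2 - (1/4)u
L_1(u) = (u + 2)(u - 2) / [-4] = -(1/4)u^2 + 1
L_2(u) = (u + 2)u / [8] = (1/8)u^2 + (1/4)u
p(u) = (-5)·L_0 + (-1)·L_1 + (-5)·L_2
  (-5)·L_0(u) = -(5/8)u^2 + (5/4)u
  (-1)·L_1(u) = (1/4)u^2 - 1
  (-5)·L_2(u) = -(5/8)u^2 - (5/4)u
Adding term by term: -u^2 - 1

p(u) = -u^2 - 1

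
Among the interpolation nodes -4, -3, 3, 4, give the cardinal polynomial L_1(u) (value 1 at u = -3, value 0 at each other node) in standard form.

L_1(u) = (u + 4)(u - 3)(u - 4) / [(1)·(-6)·(-7)]
       = (u^3 - 3u^2 - 16u + 48) / (42)

L_1(u) = (1/42)u^3 - (1/14)u^2 - (8/21)u + 8/7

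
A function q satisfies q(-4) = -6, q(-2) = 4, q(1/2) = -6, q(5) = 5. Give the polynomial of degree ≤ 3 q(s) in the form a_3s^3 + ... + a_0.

L_0(s) = (s + 2)(s - 1/2)(s - 5) / [-81] = -(1/81)s^3 + (7/162)s^2 + (17/162)s - 5/81
L_1(s) = (s + 4)(s - 1/2)(s - 5) / [35] = (1/35)s^3 - (3/70)s^2 - (39/70)s + 2/7
L_2(s) = (s + 4)(s + 2)(s - 5) / [-405/8] = -(8/405)s^3 - (8/405)s^2 + (176/405)s + 64/81
L_3(s) = (s + 4)(s + 2)(s - 1/2) / [567/2] = (2/567)s^3 + (11/567)s^2 + (10/567)s - 8/567
q(s) = (-6)·L_0 + 4·L_1 + (-6)·L_2 + 5·L_3
  (-6)·L_0(s) = (2/27)s^3 - (7/27)s^2 - (17/27)s + 10/27
  4·L_1(s) = (4/35)s^3 - (6/35)s^2 - (78/35)s + 8/7
  (-6)·L_2(s) = (16/135)s^3 + (16/135)s^2 - (352/135)s - 128/27
  5·L_3(s) = (10/567)s^3 + (55/567)s^2 + (50/567)s - 40/567
Adding term by term: (184/567)s^3 - (122/567)s^2 - (3049/567)s - 1870/567

q(s) = (184/567)s^3 - (122/567)s^2 - (3049/567)s - 1870/567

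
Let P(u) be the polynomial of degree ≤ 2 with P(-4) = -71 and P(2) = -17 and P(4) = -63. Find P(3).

-36

Evaluate each Lagrange basis at u = 3:
L_0(3) = (1)·(-1)/[(-6)·(-8)] = -1/48
L_1(3) = (7)·(-1)/[(6)·(-2)] = 7/12
L_2(3) = (7)·(1)/[(8)·(2)] = 7/16
Sum: (-71)·(-1/48) + (-17)·(7/12) + (-63)·(7/16) = -36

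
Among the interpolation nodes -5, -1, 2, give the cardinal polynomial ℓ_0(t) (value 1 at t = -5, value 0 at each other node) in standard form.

ℓ_0(t) = (t + 1)(t - 2) / [(-4)·(-7)]
       = (t^2 - t - 2) / (28)

ℓ_0(t) = (1/28)t^2 - (1/28)t - 1/14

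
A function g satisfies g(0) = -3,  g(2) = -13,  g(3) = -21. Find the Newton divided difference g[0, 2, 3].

-1

g[0,2] = (-13 - (-3)) / (2 - 0) = -5
g[2,3] = (-21 - (-13)) / (3 - 2) = -8
g[0,2,3] = (-8 - (-5)) / (3 - 0) = -1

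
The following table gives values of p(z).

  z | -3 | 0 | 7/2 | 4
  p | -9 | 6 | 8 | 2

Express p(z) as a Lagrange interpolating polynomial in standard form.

p(z) = -(32/91)z^3 - (46/91)z^2 + (605/91)z + 6

L_0(z) = z(z - 7/2)(z - 4) / [-273/2] = -(2/273)z^3 + (5/91)z^2 - (4/39)z
L_1(z) = (z + 3)(z - 7/2)(z - 4) / [42] = (1/42)z^3 - (3/28)z^2 - (17/84)z + 1
L_2(z) = (z + 3)z(z - 4) / [-91/8] = -(8/91)z^3 + (8/91)z^2 + (96/91)z
L_3(z) = (z + 3)z(z - 7/2) / [14] = (1/14)z^3 - (1/28)z^2 - (3/4)z
p(z) = (-9)·L_0 + 6·L_1 + 8·L_2 + 2·L_3
  (-9)·L_0(z) = (6/91)z^3 - (45/91)z^2 + (12/13)z
  6·L_1(z) = (1/7)z^3 - (9/14)z^2 - (17/14)z + 6
  8·L_2(z) = -(64/91)z^3 + (64/91)z^2 + (768/91)z
  2·L_3(z) = (1/7)z^3 - (1/14)z^2 - (3/2)z
Adding term by term: -(32/91)z^3 - (46/91)z^2 + (605/91)z + 6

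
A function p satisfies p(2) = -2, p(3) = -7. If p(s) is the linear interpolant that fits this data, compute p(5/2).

Evaluate each Lagrange basis at s = 5/2:
L_0(5/2) = (-1/2)/[(-1)] = 1/2
L_1(5/2) = (1/2)/[(1)] = 1/2
Sum: (-2)·(1/2) + (-7)·(1/2) = -9/2

-9/2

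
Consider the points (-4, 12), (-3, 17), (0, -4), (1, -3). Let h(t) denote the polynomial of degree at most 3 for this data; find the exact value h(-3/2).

61/8

Using Newton's divided-difference form:
h[-4,-3] = (17 - 12) / (-3 - (-4)) = 5
h[-3,0] = (-4 - 17) / (0 - (-3)) = -7
h[0,1] = (-3 - (-4)) / (1 - 0) = 1
h[-4,-3,0] = (-7 - 5) / (0 - (-4)) = -3
h[-3,0,1] = (1 - (-7)) / (1 - (-3)) = 2
h[-4,-3,0,1] = (2 - (-3)) / (1 - (-4)) = 1
h(-3/2) = 12 + 5·(5/2) + (-3)·(5/2)·(3/2) + 1·(5/2)·(3/2)·(-3/2) = 61/8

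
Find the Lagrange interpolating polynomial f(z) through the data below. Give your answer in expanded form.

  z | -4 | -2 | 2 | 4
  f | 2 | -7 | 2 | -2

Build the Lagrange basis polynomials:
L_0(z) = (z + 2)(z - 2)(z - 4) / [-96] = -(1/96)z^3 + (1/24)z^2 + (1/24)z - 1/6
L_1(z) = (z + 4)(z - 2)(z - 4) / [48] = (1/48)z^3 - (1/24)z^2 - (1/3)z + 2/3
L_2(z) = (z + 4)(z + 2)(z - 4) / [-48] = -(1/48)z^3 - (1/24)z^2 + (1/3)z + 2/3
L_3(z) = (z + 4)(z + 2)(z - 2) / [96] = (1/96)z^3 + (1/24)z^2 - (1/24)z - 1/6
f(z) = 2·L_0 + (-7)·L_1 + 2·L_2 + (-2)·L_3
  2·L_0(z) = -(1/48)z^3 + (1/12)z^2 + (1/12)z - 1/3
  (-7)·L_1(z) = -(7/48)z^3 + (7/24)z^2 + (7/3)z - 14/3
  2·L_2(z) = -(1/24)z^3 - (1/12)z^2 + (2/3)z + 4/3
  (-2)·L_3(z) = -(1/48)z^3 - (1/12)z^2 + (1/12)z + 1/3
Adding term by term: -(11/48)z^3 + (5/24)z^2 + (19/6)z - 10/3

f(z) = -(11/48)z^3 + (5/24)z^2 + (19/6)z - 10/3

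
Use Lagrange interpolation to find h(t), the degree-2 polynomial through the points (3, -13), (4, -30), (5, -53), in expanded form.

L_0(t) = (t - 4)(t - 5) / [2] = (1/2)t^2 - (9/2)t + 10
L_1(t) = (t - 3)(t - 5) / [-1] = -t^2 + 8t - 15
L_2(t) = (t - 3)(t - 4) / [2] = (1/2)t^2 - (7/2)t + 6
h(t) = (-13)·L_0 + (-30)·L_1 + (-53)·L_2
  (-13)·L_0(t) = -(13/2)t^2 + (117/2)t - 130
  (-30)·L_1(t) = 30t^2 - 240t + 450
  (-53)·L_2(t) = -(53/2)t^2 + (371/2)t - 318
Adding term by term: -3t^2 + 4t + 2

h(t) = -3t^2 + 4t + 2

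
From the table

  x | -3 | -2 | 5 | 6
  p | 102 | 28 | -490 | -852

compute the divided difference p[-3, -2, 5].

0

p[-3,-2] = (28 - 102) / (-2 - (-3)) = -74
p[-2,5] = (-490 - 28) / (5 - (-2)) = -74
p[-3,-2,5] = (-74 - (-74)) / (5 - (-3)) = 0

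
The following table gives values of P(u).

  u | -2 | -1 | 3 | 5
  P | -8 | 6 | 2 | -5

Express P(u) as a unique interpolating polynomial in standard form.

P(u) = (31/84)u^3 - 3u^2 + (29/12)u + 165/14

Newton's divided differences:
P[-2,-1] = (6 - (-8)) / (-1 - (-2)) = 14
P[-1,3] = (2 - 6) / (3 - (-1)) = -1
P[3,5] = (-5 - 2) / (5 - 3) = -7/2
P[-2,-1,3] = (-1 - 14) / (3 - (-2)) = -3
P[-1,3,5] = (-7/2 - (-1)) / (5 - (-1)) = -5/12
P[-2,-1,3,5] = (-5/12 - (-3)) / (5 - (-2)) = 31/84
P(u) = -8 + 14·(u + 2) + (-3)·(u + 2)(u + 1) + (31/84)·(u + 2)(u + 1)(u - 3)
Expanding: P(u) = (31/84)u^3 - 3u^2 + (29/12)u + 165/14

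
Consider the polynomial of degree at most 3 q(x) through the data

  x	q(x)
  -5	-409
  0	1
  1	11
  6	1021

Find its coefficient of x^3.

The leading coefficient equals the top divided difference q[-5,0,1,6].
q[-5,0] = (1 - (-409)) / (0 - (-5)) = 82
q[0,1] = (11 - 1) / (1 - 0) = 10
q[1,6] = (1021 - 11) / (6 - 1) = 202
q[-5,0,1] = (10 - 82) / (1 - (-5)) = -12
q[0,1,6] = (202 - 10) / (6 - 0) = 32
q[-5,0,1,6] = (32 - (-12)) / (6 - (-5)) = 4

4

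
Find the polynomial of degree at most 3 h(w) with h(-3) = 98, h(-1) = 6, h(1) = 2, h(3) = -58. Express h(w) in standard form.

Newton's divided differences:
h[-3,-1] = (6 - 98) / (-1 - (-3)) = -46
h[-1,1] = (2 - 6) / (1 - (-1)) = -2
h[1,3] = (-58 - 2) / (3 - 1) = -30
h[-3,-1,1] = (-2 - (-46)) / (1 - (-3)) = 11
h[-1,1,3] = (-30 - (-2)) / (3 - (-1)) = -7
h[-3,-1,1,3] = (-7 - 11) / (3 - (-3)) = -3
h(w) = 98 + (-46)·(w + 3) + 11·(w + 3)(w + 1) + (-3)·(w + 3)(w + 1)(w - 1)
Expanding: h(w) = -3w^3 + 2w^2 + w + 2

h(w) = -3w^3 + 2w^2 + w + 2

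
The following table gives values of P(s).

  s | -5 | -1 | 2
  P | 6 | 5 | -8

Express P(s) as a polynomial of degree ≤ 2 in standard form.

P(s) = -(7/12)s^2 - (15/4)s + 11/6

Build the Lagrange basis polynomials:
L_0(s) = (s + 1)(s - 2) / [28] = (1/28)s^2 - (1/28)s - 1/14
L_1(s) = (s + 5)(s - 2) / [-12] = -(1/12)s^2 - (1/4)s + 5/6
L_2(s) = (s + 5)(s + 1) / [21] = (1/21)s^2 + (2/7)s + 5/21
P(s) = 6·L_0 + 5·L_1 + (-8)·L_2
  6·L_0(s) = (3/14)s^2 - (3/14)s - 3/7
  5·L_1(s) = -(5/12)s^2 - (5/4)s + 25/6
  (-8)·L_2(s) = -(8/21)s^2 - (16/7)s - 40/21
Adding term by term: -(7/12)s^2 - (15/4)s + 11/6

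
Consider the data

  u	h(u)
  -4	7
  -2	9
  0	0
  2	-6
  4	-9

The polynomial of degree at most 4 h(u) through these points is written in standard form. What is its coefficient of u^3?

7/48

L_0(u) = (u + 2)u(u - 2)(u - 4) / [384] = (1/384)u^4 - (1/96)u^3 - (1/96)u^2 + (1/24)u
L_1(u) = (u + 4)u(u - 2)(u - 4) / [-96] = -(1/96)u^4 + (1/48)u^3 + (1/6)u^2 - (1/3)u
L_2(u) = (u + 4)(u + 2)(u - 2)(u - 4) / [64] = (1/64)u^4 - (5/16)u^2 + 1
L_3(u) = (u + 4)(u + 2)u(u - 4) / [-96] = -(1/96)u^4 - (1/48)u^3 + (1/6)u^2 + (1/3)u
L_4(u) = (u + 4)(u + 2)u(u - 2) / [384] = (1/384)u^4 + (1/96)u^3 - (1/96)u^2 - (1/24)u
h(u) = 7·L_0 + 9·L_1 + 0·L_2 + (-6)·L_3 + (-9)·L_4
Only the coefficient of u^3 is needed; take it from each L_i and combine:
7·(-1/96) + 9·(1/48) + 0·(0) + (-6)·(-1/48) + (-9)·(1/96) = 7/48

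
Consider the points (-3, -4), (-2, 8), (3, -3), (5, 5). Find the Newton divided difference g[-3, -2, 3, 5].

683/1680

g[-3,-2] = (8 - (-4)) / (-2 - (-3)) = 12
g[-2,3] = (-3 - 8) / (3 - (-2)) = -11/5
g[3,5] = (5 - (-3)) / (5 - 3) = 4
g[-3,-2,3] = (-11/5 - 12) / (3 - (-3)) = -71/30
g[-2,3,5] = (4 - (-11/5)) / (5 - (-2)) = 31/35
g[-3,-2,3,5] = (31/35 - (-71/30)) / (5 - (-3)) = 683/1680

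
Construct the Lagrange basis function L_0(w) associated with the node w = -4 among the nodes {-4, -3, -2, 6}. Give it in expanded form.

L_0(w) = -(1/20)w^3 + (1/20)w^2 + (6/5)w + 9/5

L_0(w) = (w + 3)(w + 2)(w - 6) / [(-1)·(-2)·(-10)]
       = (w^3 - w^2 - 24w - 36) / (-20)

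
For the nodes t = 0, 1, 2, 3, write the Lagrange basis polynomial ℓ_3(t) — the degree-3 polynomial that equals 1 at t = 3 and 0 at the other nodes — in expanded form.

ℓ_3(t) = t(t - 1)(t - 2) / [(3)·(2)·(1)]
       = (t^3 - 3t^2 + 2t) / (6)

ℓ_3(t) = (1/6)t^3 - (1/2)t^2 + (1/3)t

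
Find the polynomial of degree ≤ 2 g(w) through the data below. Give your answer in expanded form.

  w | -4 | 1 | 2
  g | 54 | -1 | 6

Build the Lagrange basis polynomials:
L_0(w) = (w - 1)(w - 2) / [30] = (1/30)w^2 - (1/10)w + 1/15
L_1(w) = (w + 4)(w - 2) / [-5] = -(1/5)w^2 - (2/5)w + 8/5
L_2(w) = (w + 4)(w - 1) / [6] = (1/6)w^2 + (1/2)w - 2/3
g(w) = 54·L_0 + (-1)·L_1 + 6·L_2
  54·L_0(w) = (9/5)w^2 - (27/5)w + 18/5
  (-1)·L_1(w) = (1/5)w^2 + (2/5)w - 8/5
  6·L_2(w) = w^2 + 3w - 4
Adding term by term: 3w^2 - 2w - 2

g(w) = 3w^2 - 2w - 2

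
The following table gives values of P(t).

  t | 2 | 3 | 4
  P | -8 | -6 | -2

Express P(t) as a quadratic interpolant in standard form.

Newton's divided differences:
P[2,3] = (-6 - (-8)) / (3 - 2) = 2
P[3,4] = (-2 - (-6)) / (4 - 3) = 4
P[2,3,4] = (4 - 2) / (4 - 2) = 1
P(t) = -8 + 2·(t - 2) + 1·(t - 2)(t - 3)
Expanding: P(t) = t^2 - 3t - 6

P(t) = t^2 - 3t - 6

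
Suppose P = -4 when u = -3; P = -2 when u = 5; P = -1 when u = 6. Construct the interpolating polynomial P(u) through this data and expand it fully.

P(u) = (1/12)u^2 + (1/12)u - 9/2

Newton's divided differences:
P[-3,5] = (-2 - (-4)) / (5 - (-3)) = 1/4
P[5,6] = (-1 - (-2)) / (6 - 5) = 1
P[-3,5,6] = (1 - 1/4) / (6 - (-3)) = 1/12
P(u) = -4 + (1/4)·(u + 3) + (1/12)·(u + 3)(u - 5)
Expanding: P(u) = (1/12)u^2 + (1/12)u - 9/2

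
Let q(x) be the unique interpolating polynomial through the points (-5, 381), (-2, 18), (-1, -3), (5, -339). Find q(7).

-963

L_0(7) = (9)·(8)·(2)/[(-3)·(-4)·(-10)] = -6/5
L_1(7) = (12)·(8)·(2)/[(3)·(-1)·(-7)] = 64/7
L_2(7) = (12)·(9)·(2)/[(4)·(1)·(-6)] = -9
L_3(7) = (12)·(9)·(8)/[(10)·(7)·(6)] = 72/35
Sum: 381·(-6/5) + 18·(64/7) + (-3)·(-9) + (-339)·(72/35) = -963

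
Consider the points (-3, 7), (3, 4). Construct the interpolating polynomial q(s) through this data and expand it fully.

q(s) = -(1/2)s + 11/2

Build the Lagrange basis polynomials:
L_0(s) = (s - 3) / [-6] = -(1/6)s + 1/2
L_1(s) = (s + 3) / [6] = (1/6)s + 1/2
q(s) = 7·L_0 + 4·L_1
  7·L_0(s) = -(7/6)s + 7/2
  4·L_1(s) = (2/3)s + 2
Adding term by term: -(1/2)s + 11/2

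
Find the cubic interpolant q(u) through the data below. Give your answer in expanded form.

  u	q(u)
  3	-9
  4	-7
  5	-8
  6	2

q(u) = (7/3)u^3 - (59/2)u^2 + (733/6)u - 173

Newton's divided differences:
q[3,4] = (-7 - (-9)) / (4 - 3) = 2
q[4,5] = (-8 - (-7)) / (5 - 4) = -1
q[5,6] = (2 - (-8)) / (6 - 5) = 10
q[3,4,5] = (-1 - 2) / (5 - 3) = -3/2
q[4,5,6] = (10 - (-1)) / (6 - 4) = 11/2
q[3,4,5,6] = (11/2 - (-3/2)) / (6 - 3) = 7/3
q(u) = -9 + 2·(u - 3) + (-3/2)·(u - 3)(u - 4) + (7/3)·(u - 3)(u - 4)(u - 5)
Expanding: q(u) = (7/3)u^3 - (59/2)u^2 + (733/6)u - 173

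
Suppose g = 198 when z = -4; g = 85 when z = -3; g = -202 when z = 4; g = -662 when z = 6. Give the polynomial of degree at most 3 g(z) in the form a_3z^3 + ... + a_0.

Newton's divided differences:
g[-4,-3] = (85 - 198) / (-3 - (-4)) = -113
g[-3,4] = (-202 - 85) / (4 - (-3)) = -41
g[4,6] = (-662 - (-202)) / (6 - 4) = -230
g[-4,-3,4] = (-41 - (-113)) / (4 - (-4)) = 9
g[-3,4,6] = (-230 - (-41)) / (6 - (-3)) = -21
g[-4,-3,4,6] = (-21 - 9) / (6 - (-4)) = -3
g(z) = 198 + (-113)·(z + 4) + 9·(z + 4)(z + 3) + (-3)·(z + 4)(z + 3)(z - 4)
Expanding: g(z) = -3z^3 - 2z - 2

g(z) = -3z^3 - 2z - 2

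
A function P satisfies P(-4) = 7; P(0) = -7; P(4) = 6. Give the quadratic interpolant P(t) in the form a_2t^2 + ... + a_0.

P(t) = (27/32)t^2 - (1/8)t - 7

Build the Lagrange basis polynomials:
L_0(t) = t(t - 4) / [32] = (1/32)t^2 - (1/8)t
L_1(t) = (t + 4)(t - 4) / [-16] = -(1/16)t^2 + 1
L_2(t) = (t + 4)t / [32] = (1/32)t^2 + (1/8)t
P(t) = 7·L_0 + (-7)·L_1 + 6·L_2
  7·L_0(t) = (7/32)t^2 - (7/8)t
  (-7)·L_1(t) = (7/16)t^2 - 7
  6·L_2(t) = (3/16)t^2 + (3/4)t
Adding term by term: (27/32)t^2 - (1/8)t - 7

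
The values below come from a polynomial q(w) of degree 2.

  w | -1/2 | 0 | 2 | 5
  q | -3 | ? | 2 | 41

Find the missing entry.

-4

The 3 known values determine q uniquely (degree ≤ 2).
L_0(0) = (-2)·(-5)/[(-5/2)·(-11/2)] = 8/11
L_1(0) = (1/2)·(-5)/[(5/2)·(-3)] = 1/3
L_2(0) = (1/2)·(-2)/[(11/2)·(3)] = -2/33
Sum: (-3)·(8/11) + 2·(1/3) + 41·(-2/33) = -4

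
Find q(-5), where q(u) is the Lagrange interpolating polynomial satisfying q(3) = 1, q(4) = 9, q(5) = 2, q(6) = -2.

Evaluate each Lagrange basis at u = -5:
L_0(-5) = (-9)·(-10)·(-11)/[(-1)·(-2)·(-3)] = 165
L_1(-5) = (-8)·(-10)·(-11)/[(1)·(-1)·(-2)] = -440
L_2(-5) = (-8)·(-9)·(-11)/[(2)·(1)·(-1)] = 396
L_3(-5) = (-8)·(-9)·(-10)/[(3)·(2)·(1)] = -120
Sum: 1·(165) + 9·(-440) + 2·(396) + (-2)·(-120) = -2763

-2763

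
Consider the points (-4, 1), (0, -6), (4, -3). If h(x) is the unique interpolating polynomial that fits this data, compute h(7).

Using Newton's divided-difference form:
h[-4,0] = (-6 - 1) / (0 - (-4)) = -7/4
h[0,4] = (-3 - (-6)) / (4 - 0) = 3/4
h[-4,0,4] = (3/4 - (-7/4)) / (4 - (-4)) = 5/16
h(7) = 1 + (-7/4)·(11) + (5/16)·(11)·(7) = 93/16

93/16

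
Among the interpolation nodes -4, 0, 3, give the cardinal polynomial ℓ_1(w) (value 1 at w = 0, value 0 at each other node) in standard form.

ℓ_1(w) = (w + 4)(w - 3) / [(4)·(-3)]
       = (w^2 + w - 12) / (-12)

ℓ_1(w) = -(1/12)w^2 - (1/12)w + 1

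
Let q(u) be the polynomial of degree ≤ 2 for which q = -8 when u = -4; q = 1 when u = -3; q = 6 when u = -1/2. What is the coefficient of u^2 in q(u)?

-2

The leading coefficient equals the top divided difference q[-4,-3,-1/2].
q[-4,-3] = (1 - (-8)) / (-3 - (-4)) = 9
q[-3,-1/2] = (6 - 1) / (-1/2 - (-3)) = 2
q[-4,-3,-1/2] = (2 - 9) / (-1/2 - (-4)) = -2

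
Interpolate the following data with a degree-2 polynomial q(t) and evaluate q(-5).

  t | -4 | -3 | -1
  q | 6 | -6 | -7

77/3

L_0(-5) = (-2)·(-4)/[(-1)·(-3)] = 8/3
L_1(-5) = (-1)·(-4)/[(1)·(-2)] = -2
L_2(-5) = (-1)·(-2)/[(3)·(2)] = 1/3
Sum: 6·(8/3) + (-6)·(-2) + (-7)·(1/3) = 77/3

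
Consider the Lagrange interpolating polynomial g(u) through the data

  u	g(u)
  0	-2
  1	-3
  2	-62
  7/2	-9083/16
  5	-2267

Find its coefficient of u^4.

L_0(u) = (u - 1)(u - 2)(u - 7/2)(u - 5) / [35] = (1/35)u^4 - (23/70)u^3 + (9/7)u^2 - (139/70)u + 1
L_1(u) = u(u - 2)(u - 7/2)(u - 5) / [-10] = -(1/10)u^4 + (21/20)u^3 - (69/20)u^2 + (7/2)u
L_2(u) = u(u - 1)(u - 7/2)(u - 5) / [9] = (1/9)u^4 - (19/18)u^3 + (26/9)u^2 - (35/18)u
L_3(u) = u(u - 1)(u - 2)(u - 5) / [-315/16] = -(16/315)u^4 + (128/315)u^3 - (272/315)u^2 + (32/63)u
L_4(u) = u(u - 1)(u - 2)(u - 7/2) / [90] = (1/90)u^4 - (13/180)u^3 + (5/36)u^2 - (7/90)u
g(u) = (-2)·L_0 + (-3)·L_1 + (-62)·L_2 + (-9083/16)·L_3 + (-2267)·L_4
Only the coefficient of u^4 is needed; take it from each L_i and combine:
(-2)·(1/35) + (-3)·(-1/10) + (-62)·(1/9) + (-9083/16)·(-16/315) + (-2267)·(1/90) = -3

-3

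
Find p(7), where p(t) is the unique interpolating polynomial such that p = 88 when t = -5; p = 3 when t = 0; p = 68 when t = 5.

L_0(7) = (7)·(2)/[(-5)·(-10)] = 7/25
L_1(7) = (12)·(2)/[(5)·(-5)] = -24/25
L_2(7) = (12)·(7)/[(10)·(5)] = 42/25
Sum: 88·(7/25) + 3·(-24/25) + 68·(42/25) = 136

136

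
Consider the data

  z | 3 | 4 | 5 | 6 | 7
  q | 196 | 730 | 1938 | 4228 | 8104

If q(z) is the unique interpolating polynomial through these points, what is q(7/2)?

801/2

Using Newton's divided-difference form:
q[3,4] = (730 - 196) / (4 - 3) = 534
q[4,5] = (1938 - 730) / (5 - 4) = 1208
q[5,6] = (4228 - 1938) / (6 - 5) = 2290
q[6,7] = (8104 - 4228) / (7 - 6) = 3876
q[3,4,5] = (1208 - 534) / (5 - 3) = 337
q[4,5,6] = (2290 - 1208) / (6 - 4) = 541
q[5,6,7] = (3876 - 2290) / (7 - 5) = 793
q[3,4,5,6] = (541 - 337) / (6 - 3) = 68
q[4,5,6,7] = (793 - 541) / (7 - 4) = 84
q[3,4,5,6,7] = (84 - 68) / (7 - 3) = 4
q(7/2) = 196 + 534·(1/2) + 337·(1/2)·(-1/2) + 68·(1/2)·(-1/2)·(-3/2) + 4·(1/2)·(-1/2)·(-3/2)·(-5/2) = 801/2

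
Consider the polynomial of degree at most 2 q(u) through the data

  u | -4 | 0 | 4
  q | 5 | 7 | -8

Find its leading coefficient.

Build the Lagrange basis polynomials:
L_0(u) = u(u - 4) / [32] = (1/32)u^2 - (1/8)u
L_1(u) = (u + 4)(u - 4) / [-16] = -(1/16)u^2 + 1
L_2(u) = (u + 4)u / [32] = (1/32)u^2 + (1/8)u
q(u) = 5·L_0 + 7·L_1 + (-8)·L_2
Only the coefficient of u^2 is needed; take it from each L_i and combine:
5·(1/32) + 7·(-1/16) + (-8)·(1/32) = -17/32

-17/32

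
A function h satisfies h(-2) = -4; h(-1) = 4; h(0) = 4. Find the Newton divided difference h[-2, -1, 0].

h[-2,-1] = (4 - (-4)) / (-1 - (-2)) = 8
h[-1,0] = (4 - 4) / (0 - (-1)) = 0
h[-2,-1,0] = (0 - 8) / (0 - (-2)) = -4

-4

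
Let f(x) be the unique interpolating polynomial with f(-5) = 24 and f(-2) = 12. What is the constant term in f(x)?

L_0(x) = (x + 2) / [-3] = -(1/3)x - 2/3
L_1(x) = (x + 5) / [3] = (1/3)x + 5/3
f(x) = 24·L_0 + 12·L_1
Only the constant term is needed; take it from each L_i and combine:
24·(-2/3) + 12·(5/3) = 4

4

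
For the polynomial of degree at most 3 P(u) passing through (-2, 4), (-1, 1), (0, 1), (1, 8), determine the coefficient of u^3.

2/3

The leading coefficient equals the top divided difference P[-2,-1,0,1].
P[-2,-1] = (1 - 4) / (-1 - (-2)) = -3
P[-1,0] = (1 - 1) / (0 - (-1)) = 0
P[0,1] = (8 - 1) / (1 - 0) = 7
P[-2,-1,0] = (0 - (-3)) / (0 - (-2)) = 3/2
P[-1,0,1] = (7 - 0) / (1 - (-1)) = 7/2
P[-2,-1,0,1] = (7/2 - 3/2) / (1 - (-2)) = 2/3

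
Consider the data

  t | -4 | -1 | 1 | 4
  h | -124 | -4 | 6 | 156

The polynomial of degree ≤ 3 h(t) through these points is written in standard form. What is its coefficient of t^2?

L_0(t) = (t + 1)(t - 1)(t - 4) / [-120] = -(1/120)t^3 + (1/30)t^2 + (1/120)t - 1/30
L_1(t) = (t + 4)(t - 1)(t - 4) / [30] = (1/30)t^3 - (1/30)t^2 - (8/15)t + 8/15
L_2(t) = (t + 4)(t + 1)(t - 4) / [-30] = -(1/30)t^3 - (1/30)t^2 + (8/15)t + 8/15
L_3(t) = (t + 4)(t + 1)(t - 1) / [120] = (1/120)t^3 + (1/30)t^2 - (1/120)t - 1/30
h(t) = (-124)·L_0 + (-4)·L_1 + 6·L_2 + 156·L_3
Only the coefficient of t^2 is needed; take it from each L_i and combine:
(-124)·(1/30) + (-4)·(-1/30) + 6·(-1/30) + 156·(1/30) = 1

1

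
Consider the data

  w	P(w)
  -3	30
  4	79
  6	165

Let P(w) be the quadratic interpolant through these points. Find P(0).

3

L_0(0) = (-4)·(-6)/[(-7)·(-9)] = 8/21
L_1(0) = (3)·(-6)/[(7)·(-2)] = 9/7
L_2(0) = (3)·(-4)/[(9)·(2)] = -2/3
Sum: 30·(8/21) + 79·(9/7) + 165·(-2/3) = 3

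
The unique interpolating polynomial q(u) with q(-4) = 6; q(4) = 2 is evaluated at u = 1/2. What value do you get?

Evaluate each Lagrange basis at u = 1/2:
L_0(1/2) = (-7/2)/[(-8)] = 7/16
L_1(1/2) = (9/2)/[(8)] = 9/16
Sum: 6·(7/16) + 2·(9/16) = 15/4

15/4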